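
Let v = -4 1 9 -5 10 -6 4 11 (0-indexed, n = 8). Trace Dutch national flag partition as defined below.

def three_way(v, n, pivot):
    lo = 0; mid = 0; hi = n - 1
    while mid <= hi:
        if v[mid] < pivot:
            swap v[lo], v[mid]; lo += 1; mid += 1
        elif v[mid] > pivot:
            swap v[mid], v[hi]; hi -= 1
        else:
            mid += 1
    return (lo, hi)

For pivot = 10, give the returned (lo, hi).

(6, 6)

pivot = 10; lo=0, mid=0, hi=7
v[mid]=-4<10: swap v[0],v[0]; lo=1,mid=1 → -4 1 9 -5 10 -6 4 11
v[mid]=1<10: swap v[1],v[1]; lo=2,mid=2 → -4 1 9 -5 10 -6 4 11
v[mid]=9<10: swap v[2],v[2]; lo=3,mid=3 → -4 1 9 -5 10 -6 4 11
v[mid]=-5<10: swap v[3],v[3]; lo=4,mid=4 → -4 1 9 -5 10 -6 4 11
v[mid]=10=10: mid=5
v[mid]=-6<10: swap v[4],v[5]; lo=5,mid=6 → -4 1 9 -5 -6 10 4 11
v[mid]=4<10: swap v[5],v[6]; lo=6,mid=7 → -4 1 9 -5 -6 4 10 11
v[mid]=11>10: swap v[7],v[7]; hi=6 → -4 1 9 -5 -6 4 10 11
end: lo=6, hi=6; v = -4 1 9 -5 -6 4 10 11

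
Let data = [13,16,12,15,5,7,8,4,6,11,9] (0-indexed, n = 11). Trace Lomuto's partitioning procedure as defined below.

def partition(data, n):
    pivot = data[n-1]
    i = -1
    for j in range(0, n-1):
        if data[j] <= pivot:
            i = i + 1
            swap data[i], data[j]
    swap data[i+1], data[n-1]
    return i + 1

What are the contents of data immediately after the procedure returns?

[5,7,8,4,6,9,12,15,13,11,16]

pivot = data[10] = 9; i = -1
j=0: data[0]=13 > 9 → no swap
j=1: data[1]=16 > 9 → no swap
j=2: data[2]=12 > 9 → no swap
j=3: data[3]=15 > 9 → no swap
j=4: data[4]=5 ≤ 9 → i=0, swap data[0],data[4] → [5,16,12,15,13,7,8,4,6,11,9]
j=5: data[5]=7 ≤ 9 → i=1, swap data[1],data[5] → [5,7,12,15,13,16,8,4,6,11,9]
j=6: data[6]=8 ≤ 9 → i=2, swap data[2],data[6] → [5,7,8,15,13,16,12,4,6,11,9]
j=7: data[7]=4 ≤ 9 → i=3, swap data[3],data[7] → [5,7,8,4,13,16,12,15,6,11,9]
j=8: data[8]=6 ≤ 9 → i=4, swap data[4],data[8] → [5,7,8,4,6,16,12,15,13,11,9]
j=9: data[9]=11 > 9 → no swap
final swap data[5],data[10] → [5,7,8,4,6,9,12,15,13,11,16]; return 5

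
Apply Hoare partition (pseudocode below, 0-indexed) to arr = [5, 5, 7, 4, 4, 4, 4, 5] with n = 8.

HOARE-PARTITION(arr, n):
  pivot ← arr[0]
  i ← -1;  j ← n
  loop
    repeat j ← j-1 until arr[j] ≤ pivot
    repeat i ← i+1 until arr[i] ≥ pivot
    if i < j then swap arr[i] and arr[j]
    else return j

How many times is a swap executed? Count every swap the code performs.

3

pivot=5
j stops at 7 (5), i stops at 0 (5); swap ⇒ [5, 5, 7, 4, 4, 4, 4, 5]
j stops at 6 (4), i stops at 1 (5); swap ⇒ [5, 4, 7, 4, 4, 4, 5, 5]
j stops at 5 (4), i stops at 2 (7); swap ⇒ [5, 4, 4, 4, 4, 7, 5, 5]
j stops at 4, i stops at 5; i≥j ⇒ return 4. arr=[5, 4, 4, 4, 4, 7, 5, 5]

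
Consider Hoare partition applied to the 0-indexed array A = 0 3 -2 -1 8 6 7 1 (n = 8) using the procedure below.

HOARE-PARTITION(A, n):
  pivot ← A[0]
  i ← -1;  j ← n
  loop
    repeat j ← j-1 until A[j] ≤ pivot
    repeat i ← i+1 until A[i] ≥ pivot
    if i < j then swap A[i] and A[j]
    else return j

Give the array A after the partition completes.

pivot=0
j stops at 3 (-1), i stops at 0 (0); swap ⇒ -1 3 -2 0 8 6 7 1
j stops at 2 (-2), i stops at 1 (3); swap ⇒ -1 -2 3 0 8 6 7 1
j stops at 1, i stops at 2; i≥j ⇒ return 1. A=-1 -2 3 0 8 6 7 1

-1 -2 3 0 8 6 7 1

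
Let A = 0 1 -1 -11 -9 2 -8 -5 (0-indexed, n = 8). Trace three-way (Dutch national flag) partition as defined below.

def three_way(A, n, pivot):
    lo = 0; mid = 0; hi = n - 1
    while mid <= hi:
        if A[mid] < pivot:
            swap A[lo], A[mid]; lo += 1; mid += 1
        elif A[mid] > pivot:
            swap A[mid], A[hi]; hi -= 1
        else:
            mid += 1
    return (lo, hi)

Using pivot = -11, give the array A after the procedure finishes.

pivot = -11; lo=0, mid=0, hi=7
A[mid]=0>-11: swap A[0],A[7]; hi=6 → -5 1 -1 -11 -9 2 -8 0
A[mid]=-5>-11: swap A[0],A[6]; hi=5 → -8 1 -1 -11 -9 2 -5 0
A[mid]=-8>-11: swap A[0],A[5]; hi=4 → 2 1 -1 -11 -9 -8 -5 0
A[mid]=2>-11: swap A[0],A[4]; hi=3 → -9 1 -1 -11 2 -8 -5 0
A[mid]=-9>-11: swap A[0],A[3]; hi=2 → -11 1 -1 -9 2 -8 -5 0
A[mid]=-11=-11: mid=1
A[mid]=1>-11: swap A[1],A[2]; hi=1 → -11 -1 1 -9 2 -8 -5 0
A[mid]=-1>-11: swap A[1],A[1]; hi=0 → -11 -1 1 -9 2 -8 -5 0
end: lo=0, hi=0; A = -11 -1 1 -9 2 -8 -5 0

-11 -1 1 -9 2 -8 -5 0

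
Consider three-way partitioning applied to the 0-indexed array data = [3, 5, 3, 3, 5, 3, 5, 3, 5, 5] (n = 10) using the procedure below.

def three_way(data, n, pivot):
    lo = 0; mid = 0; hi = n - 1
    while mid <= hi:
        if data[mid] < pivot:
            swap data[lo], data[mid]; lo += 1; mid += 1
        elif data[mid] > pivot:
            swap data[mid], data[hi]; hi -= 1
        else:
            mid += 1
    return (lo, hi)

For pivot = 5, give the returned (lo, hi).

lo=0 mid=0 hi=9
3<5: swap(0,0), lo=1 mid=1 ⇒ [3, 5, 3, 3, 5, 3, 5, 3, 5, 5]
5=5: mid=2
3<5: swap(1,2), lo=2 mid=3 ⇒ [3, 3, 5, 3, 5, 3, 5, 3, 5, 5]
3<5: swap(2,3), lo=3 mid=4 ⇒ [3, 3, 3, 5, 5, 3, 5, 3, 5, 5]
5=5: mid=5
3<5: swap(3,5), lo=4 mid=6 ⇒ [3, 3, 3, 3, 5, 5, 5, 3, 5, 5]
5=5: mid=7
3<5: swap(4,7), lo=5 mid=8 ⇒ [3, 3, 3, 3, 3, 5, 5, 5, 5, 5]
5=5: mid=9
5=5: mid=10
done. lo=5 hi=9; data=[3, 3, 3, 3, 3, 5, 5, 5, 5, 5]

(5, 9)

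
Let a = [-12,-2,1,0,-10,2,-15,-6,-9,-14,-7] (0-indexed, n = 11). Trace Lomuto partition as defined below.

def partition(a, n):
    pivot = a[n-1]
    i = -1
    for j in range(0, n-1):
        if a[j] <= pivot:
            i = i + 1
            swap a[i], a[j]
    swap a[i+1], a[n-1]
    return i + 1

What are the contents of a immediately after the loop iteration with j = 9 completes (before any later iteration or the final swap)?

[-12,-10,-15,-9,-14,2,1,-6,0,-2,-7]

pivot = a[10] = -7; i = -1
j=0: a[0]=-12 ≤ -7 → i=0, swap a[0],a[0] (no change) → [-12,-2,1,0,-10,2,-15,-6,-9,-14,-7]
j=1: a[1]=-2 > -7 → no swap
j=2: a[2]=1 > -7 → no swap
j=3: a[3]=0 > -7 → no swap
j=4: a[4]=-10 ≤ -7 → i=1, swap a[1],a[4] → [-12,-10,1,0,-2,2,-15,-6,-9,-14,-7]
j=5: a[5]=2 > -7 → no swap
j=6: a[6]=-15 ≤ -7 → i=2, swap a[2],a[6] → [-12,-10,-15,0,-2,2,1,-6,-9,-14,-7]
j=7: a[7]=-6 > -7 → no swap
j=8: a[8]=-9 ≤ -7 → i=3, swap a[3],a[8] → [-12,-10,-15,-9,-2,2,1,-6,0,-14,-7]
j=9: a[9]=-14 ≤ -7 → i=4, swap a[4],a[9] → [-12,-10,-15,-9,-14,2,1,-6,0,-2,-7]
(after j=9) a = [-12,-10,-15,-9,-14,2,1,-6,0,-2,-7]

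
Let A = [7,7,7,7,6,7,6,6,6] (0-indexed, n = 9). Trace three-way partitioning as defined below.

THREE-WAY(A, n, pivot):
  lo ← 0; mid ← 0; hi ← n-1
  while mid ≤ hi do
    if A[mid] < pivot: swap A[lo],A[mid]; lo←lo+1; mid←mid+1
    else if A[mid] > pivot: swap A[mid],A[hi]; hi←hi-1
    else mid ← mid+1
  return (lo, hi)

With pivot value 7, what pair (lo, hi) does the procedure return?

(4, 8)

pivot = 7; lo=0, mid=0, hi=8
A[mid]=7=7: mid=1
A[mid]=7=7: mid=2
A[mid]=7=7: mid=3
A[mid]=7=7: mid=4
A[mid]=6<7: swap A[0],A[4]; lo=1,mid=5 → [6,7,7,7,7,7,6,6,6]
A[mid]=7=7: mid=6
A[mid]=6<7: swap A[1],A[6]; lo=2,mid=7 → [6,6,7,7,7,7,7,6,6]
A[mid]=6<7: swap A[2],A[7]; lo=3,mid=8 → [6,6,6,7,7,7,7,7,6]
A[mid]=6<7: swap A[3],A[8]; lo=4,mid=9 → [6,6,6,6,7,7,7,7,7]
end: lo=4, hi=8; A = [6,6,6,6,7,7,7,7,7]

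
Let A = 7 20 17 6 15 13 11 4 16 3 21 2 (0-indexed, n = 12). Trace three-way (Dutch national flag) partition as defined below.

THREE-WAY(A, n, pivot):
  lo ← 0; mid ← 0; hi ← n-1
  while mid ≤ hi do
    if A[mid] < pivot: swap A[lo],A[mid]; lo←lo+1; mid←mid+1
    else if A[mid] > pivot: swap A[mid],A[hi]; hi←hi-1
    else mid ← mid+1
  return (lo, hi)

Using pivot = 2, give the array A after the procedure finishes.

pivot = 2; lo=0, mid=0, hi=11
A[mid]=7>2: swap A[0],A[11]; hi=10 → 2 20 17 6 15 13 11 4 16 3 21 7
A[mid]=2=2: mid=1
A[mid]=20>2: swap A[1],A[10]; hi=9 → 2 21 17 6 15 13 11 4 16 3 20 7
A[mid]=21>2: swap A[1],A[9]; hi=8 → 2 3 17 6 15 13 11 4 16 21 20 7
A[mid]=3>2: swap A[1],A[8]; hi=7 → 2 16 17 6 15 13 11 4 3 21 20 7
A[mid]=16>2: swap A[1],A[7]; hi=6 → 2 4 17 6 15 13 11 16 3 21 20 7
A[mid]=4>2: swap A[1],A[6]; hi=5 → 2 11 17 6 15 13 4 16 3 21 20 7
A[mid]=11>2: swap A[1],A[5]; hi=4 → 2 13 17 6 15 11 4 16 3 21 20 7
A[mid]=13>2: swap A[1],A[4]; hi=3 → 2 15 17 6 13 11 4 16 3 21 20 7
A[mid]=15>2: swap A[1],A[3]; hi=2 → 2 6 17 15 13 11 4 16 3 21 20 7
A[mid]=6>2: swap A[1],A[2]; hi=1 → 2 17 6 15 13 11 4 16 3 21 20 7
A[mid]=17>2: swap A[1],A[1]; hi=0 → 2 17 6 15 13 11 4 16 3 21 20 7
end: lo=0, hi=0; A = 2 17 6 15 13 11 4 16 3 21 20 7

2 17 6 15 13 11 4 16 3 21 20 7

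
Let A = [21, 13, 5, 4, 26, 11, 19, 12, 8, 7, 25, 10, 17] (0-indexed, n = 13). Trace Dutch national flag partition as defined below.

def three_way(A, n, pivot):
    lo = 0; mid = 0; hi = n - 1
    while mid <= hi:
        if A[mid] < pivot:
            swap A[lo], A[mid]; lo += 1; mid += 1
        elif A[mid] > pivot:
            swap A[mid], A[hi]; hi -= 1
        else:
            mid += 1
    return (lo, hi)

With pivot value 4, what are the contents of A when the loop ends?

[4, 5, 13, 26, 11, 19, 12, 8, 7, 25, 10, 17, 21]

pivot = 4; lo=0, mid=0, hi=12
A[mid]=21>4: swap A[0],A[12]; hi=11 → [17, 13, 5, 4, 26, 11, 19, 12, 8, 7, 25, 10, 21]
A[mid]=17>4: swap A[0],A[11]; hi=10 → [10, 13, 5, 4, 26, 11, 19, 12, 8, 7, 25, 17, 21]
A[mid]=10>4: swap A[0],A[10]; hi=9 → [25, 13, 5, 4, 26, 11, 19, 12, 8, 7, 10, 17, 21]
A[mid]=25>4: swap A[0],A[9]; hi=8 → [7, 13, 5, 4, 26, 11, 19, 12, 8, 25, 10, 17, 21]
A[mid]=7>4: swap A[0],A[8]; hi=7 → [8, 13, 5, 4, 26, 11, 19, 12, 7, 25, 10, 17, 21]
A[mid]=8>4: swap A[0],A[7]; hi=6 → [12, 13, 5, 4, 26, 11, 19, 8, 7, 25, 10, 17, 21]
A[mid]=12>4: swap A[0],A[6]; hi=5 → [19, 13, 5, 4, 26, 11, 12, 8, 7, 25, 10, 17, 21]
A[mid]=19>4: swap A[0],A[5]; hi=4 → [11, 13, 5, 4, 26, 19, 12, 8, 7, 25, 10, 17, 21]
A[mid]=11>4: swap A[0],A[4]; hi=3 → [26, 13, 5, 4, 11, 19, 12, 8, 7, 25, 10, 17, 21]
A[mid]=26>4: swap A[0],A[3]; hi=2 → [4, 13, 5, 26, 11, 19, 12, 8, 7, 25, 10, 17, 21]
A[mid]=4=4: mid=1
A[mid]=13>4: swap A[1],A[2]; hi=1 → [4, 5, 13, 26, 11, 19, 12, 8, 7, 25, 10, 17, 21]
A[mid]=5>4: swap A[1],A[1]; hi=0 → [4, 5, 13, 26, 11, 19, 12, 8, 7, 25, 10, 17, 21]
end: lo=0, hi=0; A = [4, 5, 13, 26, 11, 19, 12, 8, 7, 25, 10, 17, 21]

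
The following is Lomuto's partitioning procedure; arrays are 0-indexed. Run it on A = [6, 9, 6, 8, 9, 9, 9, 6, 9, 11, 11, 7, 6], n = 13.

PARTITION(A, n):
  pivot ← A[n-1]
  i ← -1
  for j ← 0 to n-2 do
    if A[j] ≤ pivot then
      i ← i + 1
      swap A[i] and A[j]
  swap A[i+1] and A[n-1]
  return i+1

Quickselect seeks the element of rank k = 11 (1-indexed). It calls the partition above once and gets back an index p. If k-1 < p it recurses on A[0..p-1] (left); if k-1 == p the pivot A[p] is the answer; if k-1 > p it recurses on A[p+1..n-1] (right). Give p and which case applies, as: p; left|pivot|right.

3; right

pivot=6, i=-1
j=0: 6≤6, i=0, swap(0,0) ⇒ [6, 9, 6, 8, 9, 9, 9, 6, 9, 11, 11, 7, 6]
j=1: 9>6, skip
j=2: 6≤6, i=1, swap(1,2) ⇒ [6, 6, 9, 8, 9, 9, 9, 6, 9, 11, 11, 7, 6]
j=3: 8>6, skip
j=4: 9>6, skip
j=5: 9>6, skip
j=6: 9>6, skip
j=7: 6≤6, i=2, swap(2,7) ⇒ [6, 6, 6, 8, 9, 9, 9, 9, 9, 11, 11, 7, 6]
j=8: 9>6, skip
j=9: 11>6, skip
j=10: 11>6, skip
j=11: 7>6, skip
swap(3,12) ⇒ [6, 6, 6, 6, 9, 9, 9, 9, 9, 11, 11, 7, 8]; return 3
p = 3; k-1 = 10 > 3 ⇒ right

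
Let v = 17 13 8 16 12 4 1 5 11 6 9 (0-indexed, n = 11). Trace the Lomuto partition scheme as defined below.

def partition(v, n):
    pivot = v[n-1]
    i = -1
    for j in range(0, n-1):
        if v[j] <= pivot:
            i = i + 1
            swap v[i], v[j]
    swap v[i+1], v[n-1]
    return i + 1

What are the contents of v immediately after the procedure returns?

pivot=9, i=-1
j=0: 17>9, skip
j=1: 13>9, skip
j=2: 8≤9, i=0, swap(0,2) ⇒ 8 13 17 16 12 4 1 5 11 6 9
j=3: 16>9, skip
j=4: 12>9, skip
j=5: 4≤9, i=1, swap(1,5) ⇒ 8 4 17 16 12 13 1 5 11 6 9
j=6: 1≤9, i=2, swap(2,6) ⇒ 8 4 1 16 12 13 17 5 11 6 9
j=7: 5≤9, i=3, swap(3,7) ⇒ 8 4 1 5 12 13 17 16 11 6 9
j=8: 11>9, skip
j=9: 6≤9, i=4, swap(4,9) ⇒ 8 4 1 5 6 13 17 16 11 12 9
swap(5,10) ⇒ 8 4 1 5 6 9 17 16 11 12 13; return 5

8 4 1 5 6 9 17 16 11 12 13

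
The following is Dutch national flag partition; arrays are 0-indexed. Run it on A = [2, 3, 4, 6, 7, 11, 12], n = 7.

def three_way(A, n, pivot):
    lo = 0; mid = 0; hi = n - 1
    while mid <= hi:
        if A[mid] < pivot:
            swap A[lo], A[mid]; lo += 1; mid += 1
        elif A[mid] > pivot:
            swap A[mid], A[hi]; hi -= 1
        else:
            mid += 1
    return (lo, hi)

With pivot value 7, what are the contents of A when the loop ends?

[2, 3, 4, 6, 7, 12, 11]

pivot = 7; lo=0, mid=0, hi=6
A[mid]=2<7: swap A[0],A[0]; lo=1,mid=1 → [2, 3, 4, 6, 7, 11, 12]
A[mid]=3<7: swap A[1],A[1]; lo=2,mid=2 → [2, 3, 4, 6, 7, 11, 12]
A[mid]=4<7: swap A[2],A[2]; lo=3,mid=3 → [2, 3, 4, 6, 7, 11, 12]
A[mid]=6<7: swap A[3],A[3]; lo=4,mid=4 → [2, 3, 4, 6, 7, 11, 12]
A[mid]=7=7: mid=5
A[mid]=11>7: swap A[5],A[6]; hi=5 → [2, 3, 4, 6, 7, 12, 11]
A[mid]=12>7: swap A[5],A[5]; hi=4 → [2, 3, 4, 6, 7, 12, 11]
end: lo=4, hi=4; A = [2, 3, 4, 6, 7, 12, 11]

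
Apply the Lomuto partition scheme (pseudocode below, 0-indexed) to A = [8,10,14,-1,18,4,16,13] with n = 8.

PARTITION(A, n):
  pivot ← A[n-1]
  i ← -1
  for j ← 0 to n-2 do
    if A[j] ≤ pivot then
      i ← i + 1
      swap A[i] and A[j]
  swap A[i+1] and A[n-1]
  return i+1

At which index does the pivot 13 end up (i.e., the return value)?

4

pivot = A[7] = 13; i = -1
j=0: A[0]=8 ≤ 13 → i=0, swap A[0],A[0] (no change) → [8,10,14,-1,18,4,16,13]
j=1: A[1]=10 ≤ 13 → i=1, swap A[1],A[1] (no change) → [8,10,14,-1,18,4,16,13]
j=2: A[2]=14 > 13 → no swap
j=3: A[3]=-1 ≤ 13 → i=2, swap A[2],A[3] → [8,10,-1,14,18,4,16,13]
j=4: A[4]=18 > 13 → no swap
j=5: A[5]=4 ≤ 13 → i=3, swap A[3],A[5] → [8,10,-1,4,18,14,16,13]
j=6: A[6]=16 > 13 → no swap
final swap A[4],A[7] → [8,10,-1,4,13,14,16,18]; return 4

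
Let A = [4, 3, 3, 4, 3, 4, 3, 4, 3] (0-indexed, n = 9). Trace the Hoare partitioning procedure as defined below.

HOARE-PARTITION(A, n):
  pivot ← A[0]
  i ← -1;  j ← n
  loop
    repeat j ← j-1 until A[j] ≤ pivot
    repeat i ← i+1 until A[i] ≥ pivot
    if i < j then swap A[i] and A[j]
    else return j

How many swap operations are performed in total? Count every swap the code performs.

3

pivot=4
j stops at 8 (3), i stops at 0 (4); swap ⇒ [3, 3, 3, 4, 3, 4, 3, 4, 4]
j stops at 7 (4), i stops at 3 (4); swap ⇒ [3, 3, 3, 4, 3, 4, 3, 4, 4]
j stops at 6 (3), i stops at 5 (4); swap ⇒ [3, 3, 3, 4, 3, 3, 4, 4, 4]
j stops at 5, i stops at 6; i≥j ⇒ return 5. A=[3, 3, 3, 4, 3, 3, 4, 4, 4]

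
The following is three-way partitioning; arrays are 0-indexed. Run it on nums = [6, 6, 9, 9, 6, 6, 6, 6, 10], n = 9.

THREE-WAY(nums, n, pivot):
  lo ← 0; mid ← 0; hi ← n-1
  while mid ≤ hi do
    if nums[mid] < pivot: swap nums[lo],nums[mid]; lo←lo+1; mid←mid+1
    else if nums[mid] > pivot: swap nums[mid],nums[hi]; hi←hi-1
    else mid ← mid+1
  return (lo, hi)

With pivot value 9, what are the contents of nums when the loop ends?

[6, 6, 6, 6, 6, 6, 9, 9, 10]

pivot = 9; lo=0, mid=0, hi=8
nums[mid]=6<9: swap nums[0],nums[0]; lo=1,mid=1 → [6, 6, 9, 9, 6, 6, 6, 6, 10]
nums[mid]=6<9: swap nums[1],nums[1]; lo=2,mid=2 → [6, 6, 9, 9, 6, 6, 6, 6, 10]
nums[mid]=9=9: mid=3
nums[mid]=9=9: mid=4
nums[mid]=6<9: swap nums[2],nums[4]; lo=3,mid=5 → [6, 6, 6, 9, 9, 6, 6, 6, 10]
nums[mid]=6<9: swap nums[3],nums[5]; lo=4,mid=6 → [6, 6, 6, 6, 9, 9, 6, 6, 10]
nums[mid]=6<9: swap nums[4],nums[6]; lo=5,mid=7 → [6, 6, 6, 6, 6, 9, 9, 6, 10]
nums[mid]=6<9: swap nums[5],nums[7]; lo=6,mid=8 → [6, 6, 6, 6, 6, 6, 9, 9, 10]
nums[mid]=10>9: swap nums[8],nums[8]; hi=7 → [6, 6, 6, 6, 6, 6, 9, 9, 10]
end: lo=6, hi=7; nums = [6, 6, 6, 6, 6, 6, 9, 9, 10]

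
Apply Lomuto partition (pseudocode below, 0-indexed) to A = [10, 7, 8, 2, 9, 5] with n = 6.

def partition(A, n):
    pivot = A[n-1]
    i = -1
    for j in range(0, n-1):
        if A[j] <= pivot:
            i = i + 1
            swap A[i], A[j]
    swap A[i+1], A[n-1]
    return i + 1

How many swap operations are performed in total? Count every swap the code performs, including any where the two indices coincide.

2

pivot=5, i=-1
j=0: 10>5, skip
j=1: 7>5, skip
j=2: 8>5, skip
j=3: 2≤5, i=0, swap(0,3) ⇒ [2, 7, 8, 10, 9, 5]
j=4: 9>5, skip
swap(1,5) ⇒ [2, 5, 8, 10, 9, 7]; return 1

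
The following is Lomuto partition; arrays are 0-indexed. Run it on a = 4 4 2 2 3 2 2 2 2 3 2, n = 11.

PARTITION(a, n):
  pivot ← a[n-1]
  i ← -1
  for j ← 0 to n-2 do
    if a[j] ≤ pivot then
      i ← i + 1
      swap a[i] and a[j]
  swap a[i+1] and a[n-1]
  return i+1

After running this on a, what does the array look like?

pivot = a[10] = 2; i = -1
j=0: a[0]=4 > 2 → no swap
j=1: a[1]=4 > 2 → no swap
j=2: a[2]=2 ≤ 2 → i=0, swap a[0],a[2] → 2 4 4 2 3 2 2 2 2 3 2
j=3: a[3]=2 ≤ 2 → i=1, swap a[1],a[3] → 2 2 4 4 3 2 2 2 2 3 2
j=4: a[4]=3 > 2 → no swap
j=5: a[5]=2 ≤ 2 → i=2, swap a[2],a[5] → 2 2 2 4 3 4 2 2 2 3 2
j=6: a[6]=2 ≤ 2 → i=3, swap a[3],a[6] → 2 2 2 2 3 4 4 2 2 3 2
j=7: a[7]=2 ≤ 2 → i=4, swap a[4],a[7] → 2 2 2 2 2 4 4 3 2 3 2
j=8: a[8]=2 ≤ 2 → i=5, swap a[5],a[8] → 2 2 2 2 2 2 4 3 4 3 2
j=9: a[9]=3 > 2 → no swap
final swap a[6],a[10] → 2 2 2 2 2 2 2 3 4 3 4; return 6

2 2 2 2 2 2 2 3 4 3 4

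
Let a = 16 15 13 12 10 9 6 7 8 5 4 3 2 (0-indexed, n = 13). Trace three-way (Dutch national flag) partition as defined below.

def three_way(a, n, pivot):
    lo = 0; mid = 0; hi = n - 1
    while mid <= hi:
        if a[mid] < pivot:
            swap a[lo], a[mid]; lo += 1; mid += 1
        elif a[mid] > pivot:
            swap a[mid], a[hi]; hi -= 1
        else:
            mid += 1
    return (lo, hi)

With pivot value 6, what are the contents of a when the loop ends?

pivot = 6; lo=0, mid=0, hi=12
a[mid]=16>6: swap a[0],a[12]; hi=11 → 2 15 13 12 10 9 6 7 8 5 4 3 16
a[mid]=2<6: swap a[0],a[0]; lo=1,mid=1 → 2 15 13 12 10 9 6 7 8 5 4 3 16
a[mid]=15>6: swap a[1],a[11]; hi=10 → 2 3 13 12 10 9 6 7 8 5 4 15 16
a[mid]=3<6: swap a[1],a[1]; lo=2,mid=2 → 2 3 13 12 10 9 6 7 8 5 4 15 16
a[mid]=13>6: swap a[2],a[10]; hi=9 → 2 3 4 12 10 9 6 7 8 5 13 15 16
a[mid]=4<6: swap a[2],a[2]; lo=3,mid=3 → 2 3 4 12 10 9 6 7 8 5 13 15 16
a[mid]=12>6: swap a[3],a[9]; hi=8 → 2 3 4 5 10 9 6 7 8 12 13 15 16
a[mid]=5<6: swap a[3],a[3]; lo=4,mid=4 → 2 3 4 5 10 9 6 7 8 12 13 15 16
a[mid]=10>6: swap a[4],a[8]; hi=7 → 2 3 4 5 8 9 6 7 10 12 13 15 16
a[mid]=8>6: swap a[4],a[7]; hi=6 → 2 3 4 5 7 9 6 8 10 12 13 15 16
a[mid]=7>6: swap a[4],a[6]; hi=5 → 2 3 4 5 6 9 7 8 10 12 13 15 16
a[mid]=6=6: mid=5
a[mid]=9>6: swap a[5],a[5]; hi=4 → 2 3 4 5 6 9 7 8 10 12 13 15 16
end: lo=4, hi=4; a = 2 3 4 5 6 9 7 8 10 12 13 15 16

2 3 4 5 6 9 7 8 10 12 13 15 16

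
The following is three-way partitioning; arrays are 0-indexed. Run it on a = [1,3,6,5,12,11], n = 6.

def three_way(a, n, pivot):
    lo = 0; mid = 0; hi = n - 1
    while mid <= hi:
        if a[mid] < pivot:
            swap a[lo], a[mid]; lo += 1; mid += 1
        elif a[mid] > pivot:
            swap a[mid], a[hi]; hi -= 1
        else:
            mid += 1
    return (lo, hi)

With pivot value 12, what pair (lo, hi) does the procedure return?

pivot = 12; lo=0, mid=0, hi=5
a[mid]=1<12: swap a[0],a[0]; lo=1,mid=1 → [1,3,6,5,12,11]
a[mid]=3<12: swap a[1],a[1]; lo=2,mid=2 → [1,3,6,5,12,11]
a[mid]=6<12: swap a[2],a[2]; lo=3,mid=3 → [1,3,6,5,12,11]
a[mid]=5<12: swap a[3],a[3]; lo=4,mid=4 → [1,3,6,5,12,11]
a[mid]=12=12: mid=5
a[mid]=11<12: swap a[4],a[5]; lo=5,mid=6 → [1,3,6,5,11,12]
end: lo=5, hi=5; a = [1,3,6,5,11,12]

(5, 5)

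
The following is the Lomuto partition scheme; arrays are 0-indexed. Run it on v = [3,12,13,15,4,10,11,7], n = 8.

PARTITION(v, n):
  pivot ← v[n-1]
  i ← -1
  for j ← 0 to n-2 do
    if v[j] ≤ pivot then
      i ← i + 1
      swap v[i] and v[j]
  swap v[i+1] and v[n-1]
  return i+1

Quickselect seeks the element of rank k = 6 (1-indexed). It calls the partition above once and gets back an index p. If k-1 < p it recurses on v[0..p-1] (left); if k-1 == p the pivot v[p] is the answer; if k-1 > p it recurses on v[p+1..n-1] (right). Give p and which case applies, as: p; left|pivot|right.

pivot=7, i=-1
j=0: 3≤7, i=0, swap(0,0) ⇒ [3,12,13,15,4,10,11,7]
j=1: 12>7, skip
j=2: 13>7, skip
j=3: 15>7, skip
j=4: 4≤7, i=1, swap(1,4) ⇒ [3,4,13,15,12,10,11,7]
j=5: 10>7, skip
j=6: 11>7, skip
swap(2,7) ⇒ [3,4,7,15,12,10,11,13]; return 2
p = 2; k-1 = 5 > 2 ⇒ right

2; right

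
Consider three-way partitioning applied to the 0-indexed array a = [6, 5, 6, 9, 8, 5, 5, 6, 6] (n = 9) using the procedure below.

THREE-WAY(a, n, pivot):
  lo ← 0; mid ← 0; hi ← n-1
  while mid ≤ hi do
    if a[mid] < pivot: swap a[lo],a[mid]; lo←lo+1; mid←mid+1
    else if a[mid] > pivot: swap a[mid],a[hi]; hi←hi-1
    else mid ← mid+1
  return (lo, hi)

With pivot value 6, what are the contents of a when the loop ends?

[5, 5, 5, 6, 6, 6, 6, 8, 9]

lo=0 mid=0 hi=8
6=6: mid=1
5<6: swap(0,1), lo=1 mid=2 ⇒ [5, 6, 6, 9, 8, 5, 5, 6, 6]
6=6: mid=3
9>6: swap(3,8), hi=7 ⇒ [5, 6, 6, 6, 8, 5, 5, 6, 9]
6=6: mid=4
8>6: swap(4,7), hi=6 ⇒ [5, 6, 6, 6, 6, 5, 5, 8, 9]
6=6: mid=5
5<6: swap(1,5), lo=2 mid=6 ⇒ [5, 5, 6, 6, 6, 6, 5, 8, 9]
5<6: swap(2,6), lo=3 mid=7 ⇒ [5, 5, 5, 6, 6, 6, 6, 8, 9]
done. lo=3 hi=6; a=[5, 5, 5, 6, 6, 6, 6, 8, 9]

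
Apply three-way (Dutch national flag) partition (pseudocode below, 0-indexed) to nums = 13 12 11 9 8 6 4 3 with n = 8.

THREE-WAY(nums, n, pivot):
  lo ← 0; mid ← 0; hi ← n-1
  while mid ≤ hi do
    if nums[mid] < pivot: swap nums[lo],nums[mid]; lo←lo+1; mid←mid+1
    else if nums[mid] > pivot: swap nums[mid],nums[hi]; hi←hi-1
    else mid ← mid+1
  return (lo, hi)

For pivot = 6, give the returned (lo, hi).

(2, 2)

pivot = 6; lo=0, mid=0, hi=7
nums[mid]=13>6: swap nums[0],nums[7]; hi=6 → 3 12 11 9 8 6 4 13
nums[mid]=3<6: swap nums[0],nums[0]; lo=1,mid=1 → 3 12 11 9 8 6 4 13
nums[mid]=12>6: swap nums[1],nums[6]; hi=5 → 3 4 11 9 8 6 12 13
nums[mid]=4<6: swap nums[1],nums[1]; lo=2,mid=2 → 3 4 11 9 8 6 12 13
nums[mid]=11>6: swap nums[2],nums[5]; hi=4 → 3 4 6 9 8 11 12 13
nums[mid]=6=6: mid=3
nums[mid]=9>6: swap nums[3],nums[4]; hi=3 → 3 4 6 8 9 11 12 13
nums[mid]=8>6: swap nums[3],nums[3]; hi=2 → 3 4 6 8 9 11 12 13
end: lo=2, hi=2; nums = 3 4 6 8 9 11 12 13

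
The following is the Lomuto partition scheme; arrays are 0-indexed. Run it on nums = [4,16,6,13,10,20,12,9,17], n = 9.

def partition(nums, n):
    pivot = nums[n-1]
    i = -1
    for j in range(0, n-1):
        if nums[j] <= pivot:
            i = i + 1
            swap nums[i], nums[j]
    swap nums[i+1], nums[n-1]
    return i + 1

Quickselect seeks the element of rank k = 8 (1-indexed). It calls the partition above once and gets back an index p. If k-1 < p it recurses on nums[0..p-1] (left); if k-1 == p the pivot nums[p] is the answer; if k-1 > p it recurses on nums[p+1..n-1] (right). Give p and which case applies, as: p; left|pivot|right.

pivot = nums[8] = 17; i = -1
j=0: nums[0]=4 ≤ 17 → i=0, swap nums[0],nums[0] (no change) → [4,16,6,13,10,20,12,9,17]
j=1: nums[1]=16 ≤ 17 → i=1, swap nums[1],nums[1] (no change) → [4,16,6,13,10,20,12,9,17]
j=2: nums[2]=6 ≤ 17 → i=2, swap nums[2],nums[2] (no change) → [4,16,6,13,10,20,12,9,17]
j=3: nums[3]=13 ≤ 17 → i=3, swap nums[3],nums[3] (no change) → [4,16,6,13,10,20,12,9,17]
j=4: nums[4]=10 ≤ 17 → i=4, swap nums[4],nums[4] (no change) → [4,16,6,13,10,20,12,9,17]
j=5: nums[5]=20 > 17 → no swap
j=6: nums[6]=12 ≤ 17 → i=5, swap nums[5],nums[6] → [4,16,6,13,10,12,20,9,17]
j=7: nums[7]=9 ≤ 17 → i=6, swap nums[6],nums[7] → [4,16,6,13,10,12,9,20,17]
final swap nums[7],nums[8] → [4,16,6,13,10,12,9,17,20]; return 7
p = 7; k-1 = 7 == 7 ⇒ pivot

7; pivot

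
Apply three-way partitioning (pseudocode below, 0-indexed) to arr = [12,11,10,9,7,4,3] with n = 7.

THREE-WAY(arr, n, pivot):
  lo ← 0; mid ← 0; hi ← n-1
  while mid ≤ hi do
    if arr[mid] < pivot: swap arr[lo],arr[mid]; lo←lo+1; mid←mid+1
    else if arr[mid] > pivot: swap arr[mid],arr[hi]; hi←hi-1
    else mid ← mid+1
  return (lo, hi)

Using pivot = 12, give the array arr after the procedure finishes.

lo=0 mid=0 hi=6
12=12: mid=1
11<12: swap(0,1), lo=1 mid=2 ⇒ [11,12,10,9,7,4,3]
10<12: swap(1,2), lo=2 mid=3 ⇒ [11,10,12,9,7,4,3]
9<12: swap(2,3), lo=3 mid=4 ⇒ [11,10,9,12,7,4,3]
7<12: swap(3,4), lo=4 mid=5 ⇒ [11,10,9,7,12,4,3]
4<12: swap(4,5), lo=5 mid=6 ⇒ [11,10,9,7,4,12,3]
3<12: swap(5,6), lo=6 mid=7 ⇒ [11,10,9,7,4,3,12]
done. lo=6 hi=6; arr=[11,10,9,7,4,3,12]

[11,10,9,7,4,3,12]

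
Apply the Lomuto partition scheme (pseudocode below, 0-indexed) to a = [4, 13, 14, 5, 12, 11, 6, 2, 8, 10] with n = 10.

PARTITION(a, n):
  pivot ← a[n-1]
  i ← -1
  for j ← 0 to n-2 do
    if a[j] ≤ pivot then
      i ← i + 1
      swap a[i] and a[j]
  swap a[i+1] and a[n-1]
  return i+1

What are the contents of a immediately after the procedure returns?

pivot = a[9] = 10; i = -1
j=0: a[0]=4 ≤ 10 → i=0, swap a[0],a[0] (no change) → [4, 13, 14, 5, 12, 11, 6, 2, 8, 10]
j=1: a[1]=13 > 10 → no swap
j=2: a[2]=14 > 10 → no swap
j=3: a[3]=5 ≤ 10 → i=1, swap a[1],a[3] → [4, 5, 14, 13, 12, 11, 6, 2, 8, 10]
j=4: a[4]=12 > 10 → no swap
j=5: a[5]=11 > 10 → no swap
j=6: a[6]=6 ≤ 10 → i=2, swap a[2],a[6] → [4, 5, 6, 13, 12, 11, 14, 2, 8, 10]
j=7: a[7]=2 ≤ 10 → i=3, swap a[3],a[7] → [4, 5, 6, 2, 12, 11, 14, 13, 8, 10]
j=8: a[8]=8 ≤ 10 → i=4, swap a[4],a[8] → [4, 5, 6, 2, 8, 11, 14, 13, 12, 10]
final swap a[5],a[9] → [4, 5, 6, 2, 8, 10, 14, 13, 12, 11]; return 5

[4, 5, 6, 2, 8, 10, 14, 13, 12, 11]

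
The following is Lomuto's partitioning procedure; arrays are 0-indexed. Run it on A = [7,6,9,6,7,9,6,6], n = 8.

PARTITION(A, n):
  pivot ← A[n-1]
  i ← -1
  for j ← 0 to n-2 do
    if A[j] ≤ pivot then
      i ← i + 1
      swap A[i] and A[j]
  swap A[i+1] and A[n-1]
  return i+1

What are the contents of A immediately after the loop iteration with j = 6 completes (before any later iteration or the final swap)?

[6,6,6,7,7,9,9,6]

pivot = A[7] = 6; i = -1
j=0: A[0]=7 > 6 → no swap
j=1: A[1]=6 ≤ 6 → i=0, swap A[0],A[1] → [6,7,9,6,7,9,6,6]
j=2: A[2]=9 > 6 → no swap
j=3: A[3]=6 ≤ 6 → i=1, swap A[1],A[3] → [6,6,9,7,7,9,6,6]
j=4: A[4]=7 > 6 → no swap
j=5: A[5]=9 > 6 → no swap
j=6: A[6]=6 ≤ 6 → i=2, swap A[2],A[6] → [6,6,6,7,7,9,9,6]
(after j=6) A = [6,6,6,7,7,9,9,6]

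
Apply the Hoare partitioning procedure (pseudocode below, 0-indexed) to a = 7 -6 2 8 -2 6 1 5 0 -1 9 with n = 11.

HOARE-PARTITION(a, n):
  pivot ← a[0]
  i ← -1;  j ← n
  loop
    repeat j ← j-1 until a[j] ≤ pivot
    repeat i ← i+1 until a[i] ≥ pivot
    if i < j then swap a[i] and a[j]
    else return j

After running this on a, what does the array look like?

-1 -6 2 0 -2 6 1 5 8 7 9

pivot = a[0] = 7; i = -1, j = 11
j→9 (a[9]=-1≤7), i→0 (a[0]=7≥7); i<j, swap → -1 -6 2 8 -2 6 1 5 0 7 9
j→8 (a[8]=0≤7), i→3 (a[3]=8≥7); i<j, swap → -1 -6 2 0 -2 6 1 5 8 7 9
j→7, i→8; i≥j, return j=7. a = -1 -6 2 0 -2 6 1 5 8 7 9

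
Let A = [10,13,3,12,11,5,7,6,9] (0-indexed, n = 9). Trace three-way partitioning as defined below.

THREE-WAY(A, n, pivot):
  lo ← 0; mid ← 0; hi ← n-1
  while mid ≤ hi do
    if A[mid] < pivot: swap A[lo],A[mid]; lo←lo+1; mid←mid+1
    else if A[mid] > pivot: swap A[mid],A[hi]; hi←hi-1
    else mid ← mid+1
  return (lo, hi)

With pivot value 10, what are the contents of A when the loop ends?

[9,3,6,7,5,10,11,12,13]

lo=0 mid=0 hi=8
10=10: mid=1
13>10: swap(1,8), hi=7 ⇒ [10,9,3,12,11,5,7,6,13]
9<10: swap(0,1), lo=1 mid=2 ⇒ [9,10,3,12,11,5,7,6,13]
3<10: swap(1,2), lo=2 mid=3 ⇒ [9,3,10,12,11,5,7,6,13]
12>10: swap(3,7), hi=6 ⇒ [9,3,10,6,11,5,7,12,13]
6<10: swap(2,3), lo=3 mid=4 ⇒ [9,3,6,10,11,5,7,12,13]
11>10: swap(4,6), hi=5 ⇒ [9,3,6,10,7,5,11,12,13]
7<10: swap(3,4), lo=4 mid=5 ⇒ [9,3,6,7,10,5,11,12,13]
5<10: swap(4,5), lo=5 mid=6 ⇒ [9,3,6,7,5,10,11,12,13]
done. lo=5 hi=5; A=[9,3,6,7,5,10,11,12,13]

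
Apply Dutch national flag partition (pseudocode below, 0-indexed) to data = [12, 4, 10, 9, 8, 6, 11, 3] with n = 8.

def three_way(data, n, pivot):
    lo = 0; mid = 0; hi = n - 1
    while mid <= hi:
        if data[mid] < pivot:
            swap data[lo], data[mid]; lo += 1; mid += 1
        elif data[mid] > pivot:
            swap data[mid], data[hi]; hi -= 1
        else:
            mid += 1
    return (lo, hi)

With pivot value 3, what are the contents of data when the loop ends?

pivot = 3; lo=0, mid=0, hi=7
data[mid]=12>3: swap data[0],data[7]; hi=6 → [3, 4, 10, 9, 8, 6, 11, 12]
data[mid]=3=3: mid=1
data[mid]=4>3: swap data[1],data[6]; hi=5 → [3, 11, 10, 9, 8, 6, 4, 12]
data[mid]=11>3: swap data[1],data[5]; hi=4 → [3, 6, 10, 9, 8, 11, 4, 12]
data[mid]=6>3: swap data[1],data[4]; hi=3 → [3, 8, 10, 9, 6, 11, 4, 12]
data[mid]=8>3: swap data[1],data[3]; hi=2 → [3, 9, 10, 8, 6, 11, 4, 12]
data[mid]=9>3: swap data[1],data[2]; hi=1 → [3, 10, 9, 8, 6, 11, 4, 12]
data[mid]=10>3: swap data[1],data[1]; hi=0 → [3, 10, 9, 8, 6, 11, 4, 12]
end: lo=0, hi=0; data = [3, 10, 9, 8, 6, 11, 4, 12]

[3, 10, 9, 8, 6, 11, 4, 12]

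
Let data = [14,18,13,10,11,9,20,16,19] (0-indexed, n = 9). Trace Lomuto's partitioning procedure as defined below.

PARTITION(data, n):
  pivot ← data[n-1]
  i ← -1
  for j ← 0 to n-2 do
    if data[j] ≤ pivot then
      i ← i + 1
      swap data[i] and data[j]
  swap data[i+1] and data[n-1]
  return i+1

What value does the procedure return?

pivot = data[8] = 19; i = -1
j=0: data[0]=14 ≤ 19 → i=0, swap data[0],data[0] (no change) → [14,18,13,10,11,9,20,16,19]
j=1: data[1]=18 ≤ 19 → i=1, swap data[1],data[1] (no change) → [14,18,13,10,11,9,20,16,19]
j=2: data[2]=13 ≤ 19 → i=2, swap data[2],data[2] (no change) → [14,18,13,10,11,9,20,16,19]
j=3: data[3]=10 ≤ 19 → i=3, swap data[3],data[3] (no change) → [14,18,13,10,11,9,20,16,19]
j=4: data[4]=11 ≤ 19 → i=4, swap data[4],data[4] (no change) → [14,18,13,10,11,9,20,16,19]
j=5: data[5]=9 ≤ 19 → i=5, swap data[5],data[5] (no change) → [14,18,13,10,11,9,20,16,19]
j=6: data[6]=20 > 19 → no swap
j=7: data[7]=16 ≤ 19 → i=6, swap data[6],data[7] → [14,18,13,10,11,9,16,20,19]
final swap data[7],data[8] → [14,18,13,10,11,9,16,19,20]; return 7

7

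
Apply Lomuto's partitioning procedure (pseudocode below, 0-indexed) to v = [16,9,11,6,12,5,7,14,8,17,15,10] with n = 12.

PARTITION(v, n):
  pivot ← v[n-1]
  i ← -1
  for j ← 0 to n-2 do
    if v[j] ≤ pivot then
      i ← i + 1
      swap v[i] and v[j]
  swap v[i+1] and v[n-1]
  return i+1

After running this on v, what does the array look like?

[9,6,5,7,8,10,16,14,12,17,15,11]

pivot=10, i=-1
j=0: 16>10, skip
j=1: 9≤10, i=0, swap(0,1) ⇒ [9,16,11,6,12,5,7,14,8,17,15,10]
j=2: 11>10, skip
j=3: 6≤10, i=1, swap(1,3) ⇒ [9,6,11,16,12,5,7,14,8,17,15,10]
j=4: 12>10, skip
j=5: 5≤10, i=2, swap(2,5) ⇒ [9,6,5,16,12,11,7,14,8,17,15,10]
j=6: 7≤10, i=3, swap(3,6) ⇒ [9,6,5,7,12,11,16,14,8,17,15,10]
j=7: 14>10, skip
j=8: 8≤10, i=4, swap(4,8) ⇒ [9,6,5,7,8,11,16,14,12,17,15,10]
j=9: 17>10, skip
j=10: 15>10, skip
swap(5,11) ⇒ [9,6,5,7,8,10,16,14,12,17,15,11]; return 5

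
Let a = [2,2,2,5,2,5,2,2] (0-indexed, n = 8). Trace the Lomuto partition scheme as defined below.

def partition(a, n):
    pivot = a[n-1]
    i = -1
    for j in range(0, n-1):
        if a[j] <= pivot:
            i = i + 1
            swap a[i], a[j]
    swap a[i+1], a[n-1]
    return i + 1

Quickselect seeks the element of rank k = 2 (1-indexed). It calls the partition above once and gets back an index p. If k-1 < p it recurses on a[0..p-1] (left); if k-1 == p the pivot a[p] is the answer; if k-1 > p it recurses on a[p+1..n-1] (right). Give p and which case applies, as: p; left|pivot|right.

5; left

pivot=2, i=-1
j=0: 2≤2, i=0, swap(0,0) ⇒ [2,2,2,5,2,5,2,2]
j=1: 2≤2, i=1, swap(1,1) ⇒ [2,2,2,5,2,5,2,2]
j=2: 2≤2, i=2, swap(2,2) ⇒ [2,2,2,5,2,5,2,2]
j=3: 5>2, skip
j=4: 2≤2, i=3, swap(3,4) ⇒ [2,2,2,2,5,5,2,2]
j=5: 5>2, skip
j=6: 2≤2, i=4, swap(4,6) ⇒ [2,2,2,2,2,5,5,2]
swap(5,7) ⇒ [2,2,2,2,2,2,5,5]; return 5
p = 5; k-1 = 1 < 5 ⇒ left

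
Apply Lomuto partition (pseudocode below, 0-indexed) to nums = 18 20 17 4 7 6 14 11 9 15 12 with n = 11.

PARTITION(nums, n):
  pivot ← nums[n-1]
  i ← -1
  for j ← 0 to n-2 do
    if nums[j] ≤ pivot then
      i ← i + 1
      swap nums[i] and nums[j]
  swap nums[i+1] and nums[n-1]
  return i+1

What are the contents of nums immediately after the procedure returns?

4 7 6 11 9 12 14 18 20 15 17

pivot = nums[10] = 12; i = -1
j=0: nums[0]=18 > 12 → no swap
j=1: nums[1]=20 > 12 → no swap
j=2: nums[2]=17 > 12 → no swap
j=3: nums[3]=4 ≤ 12 → i=0, swap nums[0],nums[3] → 4 20 17 18 7 6 14 11 9 15 12
j=4: nums[4]=7 ≤ 12 → i=1, swap nums[1],nums[4] → 4 7 17 18 20 6 14 11 9 15 12
j=5: nums[5]=6 ≤ 12 → i=2, swap nums[2],nums[5] → 4 7 6 18 20 17 14 11 9 15 12
j=6: nums[6]=14 > 12 → no swap
j=7: nums[7]=11 ≤ 12 → i=3, swap nums[3],nums[7] → 4 7 6 11 20 17 14 18 9 15 12
j=8: nums[8]=9 ≤ 12 → i=4, swap nums[4],nums[8] → 4 7 6 11 9 17 14 18 20 15 12
j=9: nums[9]=15 > 12 → no swap
final swap nums[5],nums[10] → 4 7 6 11 9 12 14 18 20 15 17; return 5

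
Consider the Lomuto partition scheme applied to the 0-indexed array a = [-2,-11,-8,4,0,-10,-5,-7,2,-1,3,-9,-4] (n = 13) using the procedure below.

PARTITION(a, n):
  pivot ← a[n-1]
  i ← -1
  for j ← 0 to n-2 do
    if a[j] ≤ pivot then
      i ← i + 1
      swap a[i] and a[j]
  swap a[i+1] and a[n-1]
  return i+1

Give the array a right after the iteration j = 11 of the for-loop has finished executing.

[-11,-8,-10,-5,-7,-9,4,0,2,-1,3,-2,-4]

pivot = a[12] = -4; i = -1
j=0: a[0]=-2 > -4 → no swap
j=1: a[1]=-11 ≤ -4 → i=0, swap a[0],a[1] → [-11,-2,-8,4,0,-10,-5,-7,2,-1,3,-9,-4]
j=2: a[2]=-8 ≤ -4 → i=1, swap a[1],a[2] → [-11,-8,-2,4,0,-10,-5,-7,2,-1,3,-9,-4]
j=3: a[3]=4 > -4 → no swap
j=4: a[4]=0 > -4 → no swap
j=5: a[5]=-10 ≤ -4 → i=2, swap a[2],a[5] → [-11,-8,-10,4,0,-2,-5,-7,2,-1,3,-9,-4]
j=6: a[6]=-5 ≤ -4 → i=3, swap a[3],a[6] → [-11,-8,-10,-5,0,-2,4,-7,2,-1,3,-9,-4]
j=7: a[7]=-7 ≤ -4 → i=4, swap a[4],a[7] → [-11,-8,-10,-5,-7,-2,4,0,2,-1,3,-9,-4]
j=8: a[8]=2 > -4 → no swap
j=9: a[9]=-1 > -4 → no swap
j=10: a[10]=3 > -4 → no swap
j=11: a[11]=-9 ≤ -4 → i=5, swap a[5],a[11] → [-11,-8,-10,-5,-7,-9,4,0,2,-1,3,-2,-4]
(after j=11) a = [-11,-8,-10,-5,-7,-9,4,0,2,-1,3,-2,-4]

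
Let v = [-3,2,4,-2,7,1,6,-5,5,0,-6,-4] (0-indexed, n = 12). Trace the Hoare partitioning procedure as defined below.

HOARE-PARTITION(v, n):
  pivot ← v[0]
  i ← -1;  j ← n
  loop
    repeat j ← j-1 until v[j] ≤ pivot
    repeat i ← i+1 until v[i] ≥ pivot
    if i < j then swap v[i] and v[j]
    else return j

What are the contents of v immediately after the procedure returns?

[-4,-6,-5,-2,7,1,6,4,5,0,2,-3]

pivot = v[0] = -3; i = -1, j = 12
j→11 (v[11]=-4≤-3), i→0 (v[0]=-3≥-3); i<j, swap → [-4,2,4,-2,7,1,6,-5,5,0,-6,-3]
j→10 (v[10]=-6≤-3), i→1 (v[1]=2≥-3); i<j, swap → [-4,-6,4,-2,7,1,6,-5,5,0,2,-3]
j→7 (v[7]=-5≤-3), i→2 (v[2]=4≥-3); i<j, swap → [-4,-6,-5,-2,7,1,6,4,5,0,2,-3]
j→2, i→3; i≥j, return j=2. v = [-4,-6,-5,-2,7,1,6,4,5,0,2,-3]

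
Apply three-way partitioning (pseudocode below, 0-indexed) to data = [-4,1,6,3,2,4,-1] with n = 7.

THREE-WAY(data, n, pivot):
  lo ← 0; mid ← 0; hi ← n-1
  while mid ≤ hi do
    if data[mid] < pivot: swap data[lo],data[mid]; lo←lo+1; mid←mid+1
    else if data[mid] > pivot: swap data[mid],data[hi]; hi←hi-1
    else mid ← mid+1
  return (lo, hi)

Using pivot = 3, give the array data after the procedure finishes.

[-4,1,-1,2,3,4,6]

lo=0 mid=0 hi=6
-4<3: swap(0,0), lo=1 mid=1 ⇒ [-4,1,6,3,2,4,-1]
1<3: swap(1,1), lo=2 mid=2 ⇒ [-4,1,6,3,2,4,-1]
6>3: swap(2,6), hi=5 ⇒ [-4,1,-1,3,2,4,6]
-1<3: swap(2,2), lo=3 mid=3 ⇒ [-4,1,-1,3,2,4,6]
3=3: mid=4
2<3: swap(3,4), lo=4 mid=5 ⇒ [-4,1,-1,2,3,4,6]
4>3: swap(5,5), hi=4 ⇒ [-4,1,-1,2,3,4,6]
done. lo=4 hi=4; data=[-4,1,-1,2,3,4,6]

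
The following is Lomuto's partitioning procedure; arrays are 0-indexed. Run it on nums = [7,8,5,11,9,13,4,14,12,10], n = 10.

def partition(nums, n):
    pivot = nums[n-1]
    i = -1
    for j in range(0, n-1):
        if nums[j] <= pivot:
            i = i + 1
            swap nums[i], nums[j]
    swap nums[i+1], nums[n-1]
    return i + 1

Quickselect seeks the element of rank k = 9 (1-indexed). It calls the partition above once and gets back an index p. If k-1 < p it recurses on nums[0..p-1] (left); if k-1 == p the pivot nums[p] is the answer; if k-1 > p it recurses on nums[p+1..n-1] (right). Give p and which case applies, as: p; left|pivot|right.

pivot=10, i=-1
j=0: 7≤10, i=0, swap(0,0) ⇒ [7,8,5,11,9,13,4,14,12,10]
j=1: 8≤10, i=1, swap(1,1) ⇒ [7,8,5,11,9,13,4,14,12,10]
j=2: 5≤10, i=2, swap(2,2) ⇒ [7,8,5,11,9,13,4,14,12,10]
j=3: 11>10, skip
j=4: 9≤10, i=3, swap(3,4) ⇒ [7,8,5,9,11,13,4,14,12,10]
j=5: 13>10, skip
j=6: 4≤10, i=4, swap(4,6) ⇒ [7,8,5,9,4,13,11,14,12,10]
j=7: 14>10, skip
j=8: 12>10, skip
swap(5,9) ⇒ [7,8,5,9,4,10,11,14,12,13]; return 5
p = 5; k-1 = 8 > 5 ⇒ right

5; right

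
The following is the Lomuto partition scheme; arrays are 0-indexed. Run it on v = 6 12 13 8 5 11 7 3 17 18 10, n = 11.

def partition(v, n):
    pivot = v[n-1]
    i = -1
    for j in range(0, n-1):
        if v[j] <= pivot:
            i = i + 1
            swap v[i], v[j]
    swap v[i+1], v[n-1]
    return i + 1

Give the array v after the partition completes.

6 8 5 7 3 10 12 13 17 18 11

pivot = v[10] = 10; i = -1
j=0: v[0]=6 ≤ 10 → i=0, swap v[0],v[0] (no change) → 6 12 13 8 5 11 7 3 17 18 10
j=1: v[1]=12 > 10 → no swap
j=2: v[2]=13 > 10 → no swap
j=3: v[3]=8 ≤ 10 → i=1, swap v[1],v[3] → 6 8 13 12 5 11 7 3 17 18 10
j=4: v[4]=5 ≤ 10 → i=2, swap v[2],v[4] → 6 8 5 12 13 11 7 3 17 18 10
j=5: v[5]=11 > 10 → no swap
j=6: v[6]=7 ≤ 10 → i=3, swap v[3],v[6] → 6 8 5 7 13 11 12 3 17 18 10
j=7: v[7]=3 ≤ 10 → i=4, swap v[4],v[7] → 6 8 5 7 3 11 12 13 17 18 10
j=8: v[8]=17 > 10 → no swap
j=9: v[9]=18 > 10 → no swap
final swap v[5],v[10] → 6 8 5 7 3 10 12 13 17 18 11; return 5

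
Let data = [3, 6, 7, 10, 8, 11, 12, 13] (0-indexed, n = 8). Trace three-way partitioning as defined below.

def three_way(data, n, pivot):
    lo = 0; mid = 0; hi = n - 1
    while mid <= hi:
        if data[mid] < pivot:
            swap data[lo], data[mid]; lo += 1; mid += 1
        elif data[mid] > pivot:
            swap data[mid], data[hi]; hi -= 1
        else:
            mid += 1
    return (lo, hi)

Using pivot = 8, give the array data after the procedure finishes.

lo=0 mid=0 hi=7
3<8: swap(0,0), lo=1 mid=1 ⇒ [3, 6, 7, 10, 8, 11, 12, 13]
6<8: swap(1,1), lo=2 mid=2 ⇒ [3, 6, 7, 10, 8, 11, 12, 13]
7<8: swap(2,2), lo=3 mid=3 ⇒ [3, 6, 7, 10, 8, 11, 12, 13]
10>8: swap(3,7), hi=6 ⇒ [3, 6, 7, 13, 8, 11, 12, 10]
13>8: swap(3,6), hi=5 ⇒ [3, 6, 7, 12, 8, 11, 13, 10]
12>8: swap(3,5), hi=4 ⇒ [3, 6, 7, 11, 8, 12, 13, 10]
11>8: swap(3,4), hi=3 ⇒ [3, 6, 7, 8, 11, 12, 13, 10]
8=8: mid=4
done. lo=3 hi=3; data=[3, 6, 7, 8, 11, 12, 13, 10]

[3, 6, 7, 8, 11, 12, 13, 10]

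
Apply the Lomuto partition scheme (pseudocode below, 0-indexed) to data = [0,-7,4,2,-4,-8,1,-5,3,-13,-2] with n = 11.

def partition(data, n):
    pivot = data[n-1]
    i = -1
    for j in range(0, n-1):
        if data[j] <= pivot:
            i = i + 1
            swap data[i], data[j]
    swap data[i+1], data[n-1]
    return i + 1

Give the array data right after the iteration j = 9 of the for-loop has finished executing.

pivot=-2, i=-1
j=0: 0>-2, skip
j=1: -7≤-2, i=0, swap(0,1) ⇒ [-7,0,4,2,-4,-8,1,-5,3,-13,-2]
j=2: 4>-2, skip
j=3: 2>-2, skip
j=4: -4≤-2, i=1, swap(1,4) ⇒ [-7,-4,4,2,0,-8,1,-5,3,-13,-2]
j=5: -8≤-2, i=2, swap(2,5) ⇒ [-7,-4,-8,2,0,4,1,-5,3,-13,-2]
j=6: 1>-2, skip
j=7: -5≤-2, i=3, swap(3,7) ⇒ [-7,-4,-8,-5,0,4,1,2,3,-13,-2]
j=8: 3>-2, skip
j=9: -13≤-2, i=4, swap(4,9) ⇒ [-7,-4,-8,-5,-13,4,1,2,3,0,-2]
(after j=9) data = [-7,-4,-8,-5,-13,4,1,2,3,0,-2]

[-7,-4,-8,-5,-13,4,1,2,3,0,-2]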